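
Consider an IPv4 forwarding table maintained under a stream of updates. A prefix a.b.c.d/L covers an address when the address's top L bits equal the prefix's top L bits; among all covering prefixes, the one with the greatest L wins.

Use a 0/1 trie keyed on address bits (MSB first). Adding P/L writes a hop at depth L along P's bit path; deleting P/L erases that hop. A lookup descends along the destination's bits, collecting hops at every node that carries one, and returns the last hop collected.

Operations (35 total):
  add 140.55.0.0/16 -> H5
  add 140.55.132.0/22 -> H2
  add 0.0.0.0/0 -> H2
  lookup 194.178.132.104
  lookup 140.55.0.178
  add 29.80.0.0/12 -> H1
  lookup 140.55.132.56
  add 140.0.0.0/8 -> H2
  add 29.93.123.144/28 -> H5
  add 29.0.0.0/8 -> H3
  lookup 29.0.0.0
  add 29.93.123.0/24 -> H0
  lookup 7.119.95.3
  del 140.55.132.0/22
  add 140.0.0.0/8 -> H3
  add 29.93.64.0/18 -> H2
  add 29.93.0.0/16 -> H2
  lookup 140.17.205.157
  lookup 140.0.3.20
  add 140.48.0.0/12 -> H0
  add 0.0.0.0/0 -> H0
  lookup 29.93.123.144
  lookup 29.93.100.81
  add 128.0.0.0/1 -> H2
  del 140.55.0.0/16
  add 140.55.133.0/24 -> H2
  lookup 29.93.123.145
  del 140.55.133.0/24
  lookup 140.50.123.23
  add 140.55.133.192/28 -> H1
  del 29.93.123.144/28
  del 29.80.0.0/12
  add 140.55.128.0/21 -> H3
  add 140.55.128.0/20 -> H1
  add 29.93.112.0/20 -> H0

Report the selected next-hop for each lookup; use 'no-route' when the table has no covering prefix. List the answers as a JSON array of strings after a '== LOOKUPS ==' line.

Apply in order:
  + 140.55.0.0/16 (H5) depth=16
  + 140.55.132.0/22 (H2) depth=22
  + 0.0.0.0/0 (H2) depth=0
  lookup 194.178.132.104: bits 1 walk d0:H2→d1:- -> H2
  lookup 140.55.0.178: bits 1000110000110111 walk d0:H2→d1:-→d2:-→d3:-→d4:-→d5:-→d6:-→d7:-→d8:-→d9:-→d10:-→d11:-→d12:-→d13:-→d14:-→d15:-→d16:H5 -> H5
  + 29.80.0.0/12 (H1) depth=12
  lookup 140.55.132.56: bits 1000110000110111100001 walk d0:H2→d1:-→d2:-→d3:-→d4:-→d5:-→d6:-→d7:-→d8:-→d9:-→d10:-→d11:-→d12:-→d13:-→d14:-→d15:-→d16:H5→d17:-→d18:-→d19:-→d20:-→d21:-→d22:H2 -> H2
  + 140.0.0.0/8 (H2) depth=8
  + 29.93.123.144/28 (H5) depth=28
  + 29.0.0.0/8 (H3) depth=8
  lookup 29.0.0.0: bits 000111010 walk d0:H2→d1:-→d2:-→d3:-→d4:-→d5:-→d6:-→d7:-→d8:H3→d9:- -> H3
  + 29.93.123.0/24 (H0) depth=24
  lookup 7.119.95.3: bits 000 walk d0:H2→d1:-→d2:-→d3:- -> H2
  del 140.55.132.0/22 (clear depth 22)
  + 140.0.0.0/8 (H3) depth=8
  + 29.93.64.0/18 (H2) depth=18
  + 29.93.0.0/16 (H2) depth=16
  lookup 140.17.205.157: bits 1000110000 walk d0:H2→d1:-→d2:-→d3:-→d4:-→d5:-→d6:-→d7:-→d8:H3→d9:-→d10:- -> H3
  lookup 140.0.3.20: bits 1000110000 walk d0:H2→d1:-→d2:-→d3:-→d4:-→d5:-→d6:-→d7:-→d8:H3→d9:-→d10:- -> H3
  + 140.48.0.0/12 (H0) depth=12
  + 0.0.0.0/0 (H0) depth=0
  lookup 29.93.123.144: bits 0001110101011101011110111001 walk d0:H0→d1:-→d2:-→d3:-→d4:-→d5:-→d6:-→d7:-→d8:H3→d9:-→d10:-→d11:-→d12:H1→d13:-→d14:-→d15:-→d16:H2→d17:-→d18:H2→d19:-→d20:-→d21:-→d22:-→d23:-→d24:H0→d25:-→d26:-→d27:-→d28:H5 -> H5
  lookup 29.93.100.81: bits 0001110101011101011 walk d0:H0→d1:-→d2:-→d3:-→d4:-→d5:-→d6:-→d7:-→d8:H3→d9:-→d10:-→d11:-→d12:H1→d13:-→d14:-→d15:-→d16:H2→d17:-→d18:H2→d19:- -> H2
  + 128.0.0.0/1 (H2) depth=1
  del 140.55.0.0/16 (clear depth 16)
  + 140.55.133.0/24 (H2) depth=24
  lookup 29.93.123.145: bits 0001110101011101011110111001 walk d0:H0→d1:-→d2:-→d3:-→d4:-→d5:-→d6:-→d7:-→d8:H3→d9:-→d10:-→d11:-→d12:H1→d13:-→d14:-→d15:-→d16:H2→d17:-→d18:H2→d19:-→d20:-→d21:-→d22:-→d23:-→d24:H0→d25:-→d26:-→d27:-→d28:H5 -> H5
  del 140.55.133.0/24 (clear depth 24)
  lookup 140.50.123.23: bits 1000110000110 walk d0:H0→d1:H2→d2:-→d3:-→d4:-→d5:-→d6:-→d7:-→d8:H3→d9:-→d10:-→d11:-→d12:H0→d13:- -> H0
  + 140.55.133.192/28 (H1) depth=28
  del 29.93.123.144/28 (clear depth 28)
  del 29.80.0.0/12 (clear depth 12)
  + 140.55.128.0/21 (H3) depth=21
  + 140.55.128.0/20 (H1) depth=20
  + 29.93.112.0/20 (H0) depth=20

== LOOKUPS ==
["H2","H5","H2","H3","H2","H3","H3","H5","H2","H5","H0"]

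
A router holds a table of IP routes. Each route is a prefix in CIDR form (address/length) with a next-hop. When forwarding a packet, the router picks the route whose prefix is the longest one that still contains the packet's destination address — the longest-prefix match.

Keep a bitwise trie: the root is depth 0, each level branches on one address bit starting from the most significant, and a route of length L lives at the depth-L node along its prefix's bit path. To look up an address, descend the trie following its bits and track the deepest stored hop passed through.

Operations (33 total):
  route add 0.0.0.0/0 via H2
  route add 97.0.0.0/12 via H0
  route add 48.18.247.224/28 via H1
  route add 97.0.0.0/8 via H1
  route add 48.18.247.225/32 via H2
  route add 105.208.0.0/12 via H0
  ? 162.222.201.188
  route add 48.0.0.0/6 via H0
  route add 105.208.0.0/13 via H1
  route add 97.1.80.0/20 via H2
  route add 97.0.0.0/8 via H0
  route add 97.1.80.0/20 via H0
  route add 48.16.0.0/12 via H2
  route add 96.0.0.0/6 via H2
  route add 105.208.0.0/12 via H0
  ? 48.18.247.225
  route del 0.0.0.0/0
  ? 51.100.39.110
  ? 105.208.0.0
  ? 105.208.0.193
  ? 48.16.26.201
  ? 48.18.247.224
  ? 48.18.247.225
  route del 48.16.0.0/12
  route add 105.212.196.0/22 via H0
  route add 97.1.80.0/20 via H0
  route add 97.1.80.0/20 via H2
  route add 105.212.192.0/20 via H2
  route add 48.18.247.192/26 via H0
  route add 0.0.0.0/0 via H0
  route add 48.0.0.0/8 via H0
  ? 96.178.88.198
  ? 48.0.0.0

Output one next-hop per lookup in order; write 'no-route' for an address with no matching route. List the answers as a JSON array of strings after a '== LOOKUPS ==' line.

Apply in order:
  add 0.0.0.0/0 -> H2 at depth 0
  add 97.0.0.0/12 -> H0 at depth 12
  add 48.18.247.224/28 -> H1 at depth 28
  add 97.0.0.0/8 -> H1 at depth 8
  add 48.18.247.225/32 -> H2 at depth 32
  add 105.208.0.0/12 -> H0 at depth 12
  Q 162.222.201.188: descend ε ; hops seen [H2] ; pick H2
  add 48.0.0.0/6 -> H0 at depth 6
  add 105.208.0.0/13 -> H1 at depth 13
  add 97.1.80.0/20 -> H2 at depth 20
  add 97.0.0.0/8 -> H0 at depth 8
  add 97.1.80.0/20 -> H0 at depth 20
  add 48.16.0.0/12 -> H2 at depth 12
  add 96.0.0.0/6 -> H2 at depth 6
  add 105.208.0.0/12 -> H0 at depth 12
  Q 48.18.247.225: descend 00110000000100101111011111100001 ; hops seen [H2,H0,H2,H1,H2] ; pick H2
  - 0.0.0.0/0 clear@0
  Q 51.100.39.110: descend 001100 ; hops seen [H0] ; pick H0
  Q 105.208.0.0: descend 0110100111010 ; hops seen [H0,H1] ; pick H1
  Q 105.208.0.193: descend 0110100111010 ; hops seen [H0,H1] ; pick H1
  Q 48.16.26.201: descend 00110000000100 ; hops seen [H0,H2] ; pick H2
  Q 48.18.247.224: descend 0011000000010010111101111110000 ; hops seen [H0,H2,H1] ; pick H1
  Q 48.18.247.225: descend 00110000000100101111011111100001 ; hops seen [H0,H2,H1,H2] ; pick H2
  - 48.16.0.0/12 clear@12
  add 105.212.196.0/22 -> H0 at depth 22
  add 97.1.80.0/20 -> H0 at depth 20
  add 97.1.80.0/20 -> H2 at depth 20
  add 105.212.192.0/20 -> H2 at depth 20
  add 48.18.247.192/26 -> H0 at depth 26
  add 0.0.0.0/0 -> H0 at depth 0
  add 48.0.0.0/8 -> H0 at depth 8
  Q 96.178.88.198: descend 0110000 ; hops seen [H0,H2] ; pick H2
  Q 48.0.0.0: descend 00110000000 ; hops seen [H0,H0,H0] ; pick H0

== LOOKUPS ==
["H2","H2","H0","H1","H1","H2","H1","H2","H2","H0"]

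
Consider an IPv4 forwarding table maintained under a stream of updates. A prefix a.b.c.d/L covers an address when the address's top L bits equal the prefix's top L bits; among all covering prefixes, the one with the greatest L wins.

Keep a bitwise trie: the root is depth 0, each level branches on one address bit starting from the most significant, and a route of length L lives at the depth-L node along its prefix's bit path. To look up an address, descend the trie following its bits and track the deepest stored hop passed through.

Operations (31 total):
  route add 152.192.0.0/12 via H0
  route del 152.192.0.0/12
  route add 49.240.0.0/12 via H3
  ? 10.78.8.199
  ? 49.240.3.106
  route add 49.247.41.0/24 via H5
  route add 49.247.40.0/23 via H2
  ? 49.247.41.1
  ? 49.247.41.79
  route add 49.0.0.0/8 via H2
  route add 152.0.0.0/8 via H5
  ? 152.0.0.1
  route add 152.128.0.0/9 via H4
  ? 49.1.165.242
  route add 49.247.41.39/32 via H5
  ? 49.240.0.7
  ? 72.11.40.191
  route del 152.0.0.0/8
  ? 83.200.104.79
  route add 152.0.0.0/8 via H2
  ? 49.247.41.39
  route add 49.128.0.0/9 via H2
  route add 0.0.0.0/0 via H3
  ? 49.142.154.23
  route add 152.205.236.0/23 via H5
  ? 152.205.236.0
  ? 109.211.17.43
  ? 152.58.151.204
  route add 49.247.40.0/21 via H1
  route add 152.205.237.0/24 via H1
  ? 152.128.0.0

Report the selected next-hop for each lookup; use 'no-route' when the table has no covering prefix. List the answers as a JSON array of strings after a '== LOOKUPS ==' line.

Apply in order:
  + 152.192.0.0/12 (H0) depth=12
  del 152.192.0.0/12 (clear depth 12)
  + 49.240.0.0/12 (H3) depth=12
  ? 10.78.8.199  path d0:-→d1:-→d2:-  best=no-route
  ? 49.240.3.106  path d0:-→d1:-→d2:-→d3:-→d4:-→d5:-→d6:-→d7:-→d8:-→d9:-→d10:-→d11:-→d12:H3  best=H3
  + 49.247.41.0/24 (H5) depth=24
  + 49.247.40.0/23 (H2) depth=23
  ? 49.247.41.1  path d0:-→d1:-→d2:-→d3:-→d4:-→d5:-→d6:-→d7:-→d8:-→d9:-→d10:-→d11:-→d12:H3→d13:-→d14:-→d15:-→d16:-→d17:-→d18:-→d19:-→d20:-→d21:-→d22:-→d23:H2→d24:H5  best=H5
  ? 49.247.41.79  path d0:-→d1:-→d2:-→d3:-→d4:-→d5:-→d6:-→d7:-→d8:-→d9:-→d10:-→d11:-→d12:H3→d13:-→d14:-→d15:-→d16:-→d17:-→d18:-→d19:-→d20:-→d21:-→d22:-→d23:H2→d24:H5  best=H5
  + 49.0.0.0/8 (H2) depth=8
  + 152.0.0.0/8 (H5) depth=8
  ? 152.0.0.1  path d0:-→d1:-→d2:-→d3:-→d4:-→d5:-→d6:-→d7:-→d8:H5  best=H5
  + 152.128.0.0/9 (H4) depth=9
  ? 49.1.165.242  path d0:-→d1:-→d2:-→d3:-→d4:-→d5:-→d6:-→d7:-→d8:H2  best=H2
  + 49.247.41.39/32 (H5) depth=32
  ? 49.240.0.7  path d0:-→d1:-→d2:-→d3:-→d4:-→d5:-→d6:-→d7:-→d8:H2→d9:-→d10:-→d11:-→d12:H3→d13:-  best=H3
  ? 72.11.40.191  path d0:-→d1:-  best=no-route
  del 152.0.0.0/8 (clear depth 8)
  ? 83.200.104.79  path d0:-→d1:-  best=no-route
  + 152.0.0.0/8 (H2) depth=8
  ? 49.247.41.39  path d0:-→d1:-→d2:-→d3:-→d4:-→d5:-→d6:-→d7:-→d8:H2→d9:-→d10:-→d11:-→d12:H3→d13:-→d14:-→d15:-→d16:-→d17:-→d18:-→d19:-→d20:-→d21:-→d22:-→d23:H2→d24:H5→d25:-→d26:-→d27:-→d28:-→d29:-→d30:-→d31:-→d32:H5  best=H5
  + 49.128.0.0/9 (H2) depth=9
  + 0.0.0.0/0 (H3) depth=0
  ? 49.142.154.23  path d0:H3→d1:-→d2:-→d3:-→d4:-→d5:-→d6:-→d7:-→d8:H2→d9:H2  best=H2
  + 152.205.236.0/23 (H5) depth=23
  ? 152.205.236.0  path d0:H3→d1:-→d2:-→d3:-→d4:-→d5:-→d6:-→d7:-→d8:H2→d9:H4→d10:-→d11:-→d12:-→d13:-→d14:-→d15:-→d16:-→d17:-→d18:-→d19:-→d20:-→d21:-→d22:-→d23:H5  best=H5
  ? 109.211.17.43  path d0:H3→d1:-  best=H3
  ? 152.58.151.204  path d0:H3→d1:-→d2:-→d3:-→d4:-→d5:-→d6:-→d7:-→d8:H2  best=H2
  + 49.247.40.0/21 (H1) depth=21
  + 152.205.237.0/24 (H1) depth=24
  ? 152.128.0.0  path d0:H3→d1:-→d2:-→d3:-→d4:-→d5:-→d6:-→d7:-→d8:H2→d9:H4  best=H4

== LOOKUPS ==
["no-route","H3","H5","H5","H5","H2","H3","no-route","no-route","H5","H2","H5","H3","H2","H4"]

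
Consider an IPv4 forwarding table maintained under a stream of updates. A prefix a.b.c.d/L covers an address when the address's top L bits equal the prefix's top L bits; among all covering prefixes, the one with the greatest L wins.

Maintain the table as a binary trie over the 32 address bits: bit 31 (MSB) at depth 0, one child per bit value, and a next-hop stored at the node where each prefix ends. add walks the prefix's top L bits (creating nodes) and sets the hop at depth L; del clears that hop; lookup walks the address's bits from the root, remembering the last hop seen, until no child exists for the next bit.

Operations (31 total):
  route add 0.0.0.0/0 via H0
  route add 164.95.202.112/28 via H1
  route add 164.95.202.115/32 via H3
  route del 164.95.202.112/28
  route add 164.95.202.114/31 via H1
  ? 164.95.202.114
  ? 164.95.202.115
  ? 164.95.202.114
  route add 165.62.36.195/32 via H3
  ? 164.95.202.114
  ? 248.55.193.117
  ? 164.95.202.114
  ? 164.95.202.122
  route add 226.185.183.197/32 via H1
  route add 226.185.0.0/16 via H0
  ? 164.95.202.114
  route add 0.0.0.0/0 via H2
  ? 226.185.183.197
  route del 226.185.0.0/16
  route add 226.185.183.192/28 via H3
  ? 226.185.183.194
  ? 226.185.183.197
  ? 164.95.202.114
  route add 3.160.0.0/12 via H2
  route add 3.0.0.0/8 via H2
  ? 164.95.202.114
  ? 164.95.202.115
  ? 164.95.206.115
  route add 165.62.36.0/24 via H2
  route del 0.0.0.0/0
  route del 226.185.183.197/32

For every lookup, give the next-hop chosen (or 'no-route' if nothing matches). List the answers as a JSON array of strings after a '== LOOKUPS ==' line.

Process each operation:
  add 0.0.0.0/0 -> H0 at depth 0
  add 164.95.202.112/28 -> H1 at depth 28
  add 164.95.202.115/32 -> H3 at depth 32
  del 164.95.202.112/28 (clear depth 28)
  add 164.95.202.114/31 -> H1 at depth 31
  ? 164.95.202.114  path d0:H0→d1:-→d2:-→d3:-→d4:-→d5:-→d6:-→d7:-→d8:-→d9:-→d10:-→d11:-→d12:-→d13:-→d14:-→d15:-→d16:-→d17:-→d18:-→d19:-→d20:-→d21:-→d22:-→d23:-→d24:-→d25:-→d26:-→d27:-→d28:-→d29:-→d30:-→d31:H1  best=H1
  ? 164.95.202.115  path d0:H0→d1:-→d2:-→d3:-→d4:-→d5:-→d6:-→d7:-→d8:-→d9:-→d10:-→d11:-→d12:-→d13:-→d14:-→d15:-→d16:-→d17:-→d18:-→d19:-→d20:-→d21:-→d22:-→d23:-→d24:-→d25:-→d26:-→d27:-→d28:-→d29:-→d30:-→d31:H1→d32:H3  best=H3
  ? 164.95.202.114  path d0:H0→d1:-→d2:-→d3:-→d4:-→d5:-→d6:-→d7:-→d8:-→d9:-→d10:-→d11:-→d12:-→d13:-→d14:-→d15:-→d16:-→d17:-→d18:-→d19:-→d20:-→d21:-→d22:-→d23:-→d24:-→d25:-→d26:-→d27:-→d28:-→d29:-→d30:-→d31:H1  best=H1
  add 165.62.36.195/32 -> H3 at depth 32
  ? 164.95.202.114  path d0:H0→d1:-→d2:-→d3:-→d4:-→d5:-→d6:-→d7:-→d8:-→d9:-→d10:-→d11:-→d12:-→d13:-→d14:-→d15:-→d16:-→d17:-→d18:-→d19:-→d20:-→d21:-→d22:-→d23:-→d24:-→d25:-→d26:-→d27:-→d28:-→d29:-→d30:-→d31:H1  best=H1
  ? 248.55.193.117  path d0:H0→d1:-  best=H0
  ? 164.95.202.114  path d0:H0→d1:-→d2:-→d3:-→d4:-→d5:-→d6:-→d7:-→d8:-→d9:-→d10:-→d11:-→d12:-→d13:-→d14:-→d15:-→d16:-→d17:-→d18:-→d19:-→d20:-→d21:-→d22:-→d23:-→d24:-→d25:-→d26:-→d27:-→d28:-→d29:-→d30:-→d31:H1  best=H1
  ? 164.95.202.122  path d0:H0→d1:-→d2:-→d3:-→d4:-→d5:-→d6:-→d7:-→d8:-→d9:-→d10:-→d11:-→d12:-→d13:-→d14:-→d15:-→d16:-→d17:-→d18:-→d19:-→d20:-→d21:-→d22:-→d23:-→d24:-→d25:-→d26:-→d27:-→d28:-  best=H0
  add 226.185.183.197/32 -> H1 at depth 32
  add 226.185.0.0/16 -> H0 at depth 16
  ? 164.95.202.114  path d0:H0→d1:-→d2:-→d3:-→d4:-→d5:-→d6:-→d7:-→d8:-→d9:-→d10:-→d11:-→d12:-→d13:-→d14:-→d15:-→d16:-→d17:-→d18:-→d19:-→d20:-→d21:-→d22:-→d23:-→d24:-→d25:-→d26:-→d27:-→d28:-→d29:-→d30:-→d31:H1  best=H1
  add 0.0.0.0/0 -> H2 at depth 0
  ? 226.185.183.197  path d0:H2→d1:-→d2:-→d3:-→d4:-→d5:-→d6:-→d7:-→d8:-→d9:-→d10:-→d11:-→d12:-→d13:-→d14:-→d15:-→d16:H0→d17:-→d18:-→d19:-→d20:-→d21:-→d22:-→d23:-→d24:-→d25:-→d26:-→d27:-→d28:-→d29:-→d30:-→d31:-→d32:H1  best=H1
  del 226.185.0.0/16 (clear depth 16)
  add 226.185.183.192/28 -> H3 at depth 28
  ? 226.185.183.194  path d0:H2→d1:-→d2:-→d3:-→d4:-→d5:-→d6:-→d7:-→d8:-→d9:-→d10:-→d11:-→d12:-→d13:-→d14:-→d15:-→d16:-→d17:-→d18:-→d19:-→d20:-→d21:-→d22:-→d23:-→d24:-→d25:-→d26:-→d27:-→d28:H3→d29:-  best=H3
  ? 226.185.183.197  path d0:H2→d1:-→d2:-→d3:-→d4:-→d5:-→d6:-→d7:-→d8:-→d9:-→d10:-→d11:-→d12:-→d13:-→d14:-→d15:-→d16:-→d17:-→d18:-→d19:-→d20:-→d21:-→d22:-→d23:-→d24:-→d25:-→d26:-→d27:-→d28:H3→d29:-→d30:-→d31:-→d32:H1  best=H1
  ? 164.95.202.114  path d0:H2→d1:-→d2:-→d3:-→d4:-→d5:-→d6:-→d7:-→d8:-→d9:-→d10:-→d11:-→d12:-→d13:-→d14:-→d15:-→d16:-→d17:-→d18:-→d19:-→d20:-→d21:-→d22:-→d23:-→d24:-→d25:-→d26:-→d27:-→d28:-→d29:-→d30:-→d31:H1  best=H1
  add 3.160.0.0/12 -> H2 at depth 12
  add 3.0.0.0/8 -> H2 at depth 8
  ? 164.95.202.114  path d0:H2→d1:-→d2:-→d3:-→d4:-→d5:-→d6:-→d7:-→d8:-→d9:-→d10:-→d11:-→d12:-→d13:-→d14:-→d15:-→d16:-→d17:-→d18:-→d19:-→d20:-→d21:-→d22:-→d23:-→d24:-→d25:-→d26:-→d27:-→d28:-→d29:-→d30:-→d31:H1  best=H1
  ? 164.95.202.115  path d0:H2→d1:-→d2:-→d3:-→d4:-→d5:-→d6:-→d7:-→d8:-→d9:-→d10:-→d11:-→d12:-→d13:-→d14:-→d15:-→d16:-→d17:-→d18:-→d19:-→d20:-→d21:-→d22:-→d23:-→d24:-→d25:-→d26:-→d27:-→d28:-→d29:-→d30:-→d31:H1→d32:H3  best=H3
  ? 164.95.206.115  path d0:H2→d1:-→d2:-→d3:-→d4:-→d5:-→d6:-→d7:-→d8:-→d9:-→d10:-→d11:-→d12:-→d13:-→d14:-→d15:-→d16:-→d17:-→d18:-→d19:-→d20:-→d21:-  best=H2
  add 165.62.36.0/24 -> H2 at depth 24
  del 0.0.0.0/0 (clear depth 0)
  del 226.185.183.197/32 (clear depth 32)

== LOOKUPS ==
["H1","H3","H1","H1","H0","H1","H0","H1","H1","H3","H1","H1","H1","H3","H2"]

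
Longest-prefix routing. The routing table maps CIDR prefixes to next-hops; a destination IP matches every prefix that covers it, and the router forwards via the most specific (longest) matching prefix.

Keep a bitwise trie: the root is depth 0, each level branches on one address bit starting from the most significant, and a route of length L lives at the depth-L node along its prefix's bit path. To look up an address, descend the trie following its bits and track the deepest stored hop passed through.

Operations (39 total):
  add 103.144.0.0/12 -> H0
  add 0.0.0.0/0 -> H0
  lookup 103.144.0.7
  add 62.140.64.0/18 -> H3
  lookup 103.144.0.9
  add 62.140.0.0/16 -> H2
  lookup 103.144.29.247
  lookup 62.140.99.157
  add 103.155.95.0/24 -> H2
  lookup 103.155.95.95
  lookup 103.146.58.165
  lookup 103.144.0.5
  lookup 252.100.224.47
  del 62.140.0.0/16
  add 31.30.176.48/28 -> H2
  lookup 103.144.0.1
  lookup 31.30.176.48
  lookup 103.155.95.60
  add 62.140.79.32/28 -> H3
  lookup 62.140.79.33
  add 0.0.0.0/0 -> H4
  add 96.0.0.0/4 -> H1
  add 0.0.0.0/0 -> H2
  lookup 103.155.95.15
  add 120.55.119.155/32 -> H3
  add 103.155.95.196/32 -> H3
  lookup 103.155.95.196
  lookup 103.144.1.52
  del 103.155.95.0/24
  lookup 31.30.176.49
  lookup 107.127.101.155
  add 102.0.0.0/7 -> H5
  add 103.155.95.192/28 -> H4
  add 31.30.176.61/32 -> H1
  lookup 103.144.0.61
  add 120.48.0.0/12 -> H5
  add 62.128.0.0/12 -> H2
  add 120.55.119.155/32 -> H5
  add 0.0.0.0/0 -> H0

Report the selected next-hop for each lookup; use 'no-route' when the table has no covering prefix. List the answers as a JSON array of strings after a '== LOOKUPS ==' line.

Apply in order:
  add 103.144.0.0/12 -> H0 at depth 12
  add 0.0.0.0/0 -> H0 at depth 0
  lookup 103.144.0.7: bits 011001111001 walk d0:H0→d1:-→d2:-→d3:-→d4:-→d5:-→d6:-→d7:-→d8:-→d9:-→d10:-→d11:-→d12:H0 -> H0
  add 62.140.64.0/18 -> H3 at depth 18
  lookup 103.144.0.9: bits 011001111001 walk d0:H0→d1:-→d2:-→d3:-→d4:-→d5:-→d6:-→d7:-→d8:-→d9:-→d10:-→d11:-→d12:H0 -> H0
  add 62.140.0.0/16 -> H2 at depth 16
  lookup 103.144.29.247: bits 011001111001 walk d0:H0→d1:-→d2:-→d3:-→d4:-→d5:-→d6:-→d7:-→d8:-→d9:-→d10:-→d11:-→d12:H0 -> H0
  lookup 62.140.99.157: bits 001111101000110001 walk d0:H0→d1:-→d2:-→d3:-→d4:-→d5:-→d6:-→d7:-→d8:-→d9:-→d10:-→d11:-→d12:-→d13:-→d14:-→d15:-→d16:H2→d17:-→d18:H3 -> H3
  add 103.155.95.0/24 -> H2 at depth 24
  lookup 103.155.95.95: bits 011001111001101101011111 walk d0:H0→d1:-→d2:-→d3:-→d4:-→d5:-→d6:-→d7:-→d8:-→d9:-→d10:-→d11:-→d12:H0→d13:-→d14:-→d15:-→d16:-→d17:-→d18:-→d19:-→d20:-→d21:-→d22:-→d23:-→d24:H2 -> H2
  lookup 103.146.58.165: bits 011001111001 walk d0:H0→d1:-→d2:-→d3:-→d4:-→d5:-→d6:-→d7:-→d8:-→d9:-→d10:-→d11:-→d12:H0 -> H0
  lookup 103.144.0.5: bits 011001111001 walk d0:H0→d1:-→d2:-→d3:-→d4:-→d5:-→d6:-→d7:-→d8:-→d9:-→d10:-→d11:-→d12:H0 -> H0
  lookup 252.100.224.47: bits ε walk d0:H0 -> H0
  - 62.140.0.0/16 clear@16
  add 31.30.176.48/28 -> H2 at depth 28
  lookup 103.144.0.1: bits 011001111001 walk d0:H0→d1:-→d2:-→d3:-→d4:-→d5:-→d6:-→d7:-→d8:-→d9:-→d10:-→d11:-→d12:H0 -> H0
  lookup 31.30.176.48: bits 0001111100011110101100000011 walk d0:H0→d1:-→d2:-→d3:-→d4:-→d5:-→d6:-→d7:-→d8:-→d9:-→d10:-→d11:-→d12:-→d13:-→d14:-→d15:-→d16:-→d17:-→d18:-→d19:-→d20:-→d21:-→d22:-→d23:-→d24:-→d25:-→d26:-→d27:-→d28:H2 -> H2
  lookup 103.155.95.60: bits 011001111001101101011111 walk d0:H0→d1:-→d2:-→d3:-→d4:-→d5:-→d6:-→d7:-→d8:-→d9:-→d10:-→d11:-→d12:H0→d13:-→d14:-→d15:-→d16:-→d17:-→d18:-→d19:-→d20:-→d21:-→d22:-→d23:-→d24:H2 -> H2
  add 62.140.79.32/28 -> H3 at depth 28
  lookup 62.140.79.33: bits 0011111010001100010011110010 walk d0:H0→d1:-→d2:-→d3:-→d4:-→d5:-→d6:-→d7:-→d8:-→d9:-→d10:-→d11:-→d12:-→d13:-→d14:-→d15:-→d16:-→d17:-→d18:H3→d19:-→d20:-→d21:-→d22:-→d23:-→d24:-→d25:-→d26:-→d27:-→d28:H3 -> H3
  add 0.0.0.0/0 -> H4 at depth 0
  add 96.0.0.0/4 -> H1 at depth 4
  add 0.0.0.0/0 -> H2 at depth 0
  lookup 103.155.95.15: bits 011001111001101101011111 walk d0:H2→d1:-→d2:-→d3:-→d4:H1→d5:-→d6:-→d7:-→d8:-→d9:-→d10:-→d11:-→d12:H0→d13:-→d14:-→d15:-→d16:-→d17:-→d18:-→d19:-→d20:-→d21:-→d22:-→d23:-→d24:H2 -> H2
  add 120.55.119.155/32 -> H3 at depth 32
  add 103.155.95.196/32 -> H3 at depth 32
  lookup 103.155.95.196: bits 01100111100110110101111111000100 walk d0:H2→d1:-→d2:-→d3:-→d4:H1→d5:-→d6:-→d7:-→d8:-→d9:-→d10:-→d11:-→d12:H0→d13:-→d14:-→d15:-→d16:-→d17:-→d18:-→d19:-→d20:-→d21:-→d22:-→d23:-→d24:H2→d25:-→d26:-→d27:-→d28:-→d29:-→d30:-→d31:-→d32:H3 -> H3
  lookup 103.144.1.52: bits 011001111001 walk d0:H2→d1:-→d2:-→d3:-→d4:H1→d5:-→d6:-→d7:-→d8:-→d9:-→d10:-→d11:-→d12:H0 -> H0
  - 103.155.95.0/24 clear@24
  lookup 31.30.176.49: bits 0001111100011110101100000011 walk d0:H2→d1:-→d2:-→d3:-→d4:-→d5:-→d6:-→d7:-→d8:-→d9:-→d10:-→d11:-→d12:-→d13:-→d14:-→d15:-→d16:-→d17:-→d18:-→d19:-→d20:-→d21:-→d22:-→d23:-→d24:-→d25:-→d26:-→d27:-→d28:H2 -> H2
  lookup 107.127.101.155: bits 0110 walk d0:H2→d1:-→d2:-→d3:-→d4:H1 -> H1
  add 102.0.0.0/7 -> H5 at depth 7
  add 103.155.95.192/28 -> H4 at depth 28
  add 31.30.176.61/32 -> H1 at depth 32
  lookup 103.144.0.61: bits 011001111001 walk d0:H2→d1:-→d2:-→d3:-→d4:H1→d5:-→d6:-→d7:H5→d8:-→d9:-→d10:-→d11:-→d12:H0 -> H0
  add 120.48.0.0/12 -> H5 at depth 12
  add 62.128.0.0/12 -> H2 at depth 12
  add 120.55.119.155/32 -> H5 at depth 32
  add 0.0.0.0/0 -> H0 at depth 0

== LOOKUPS ==
["H0","H0","H0","H3","H2","H0","H0","H0","H0","H2","H2","H3","H2","H3","H0","H2","H1","H0"]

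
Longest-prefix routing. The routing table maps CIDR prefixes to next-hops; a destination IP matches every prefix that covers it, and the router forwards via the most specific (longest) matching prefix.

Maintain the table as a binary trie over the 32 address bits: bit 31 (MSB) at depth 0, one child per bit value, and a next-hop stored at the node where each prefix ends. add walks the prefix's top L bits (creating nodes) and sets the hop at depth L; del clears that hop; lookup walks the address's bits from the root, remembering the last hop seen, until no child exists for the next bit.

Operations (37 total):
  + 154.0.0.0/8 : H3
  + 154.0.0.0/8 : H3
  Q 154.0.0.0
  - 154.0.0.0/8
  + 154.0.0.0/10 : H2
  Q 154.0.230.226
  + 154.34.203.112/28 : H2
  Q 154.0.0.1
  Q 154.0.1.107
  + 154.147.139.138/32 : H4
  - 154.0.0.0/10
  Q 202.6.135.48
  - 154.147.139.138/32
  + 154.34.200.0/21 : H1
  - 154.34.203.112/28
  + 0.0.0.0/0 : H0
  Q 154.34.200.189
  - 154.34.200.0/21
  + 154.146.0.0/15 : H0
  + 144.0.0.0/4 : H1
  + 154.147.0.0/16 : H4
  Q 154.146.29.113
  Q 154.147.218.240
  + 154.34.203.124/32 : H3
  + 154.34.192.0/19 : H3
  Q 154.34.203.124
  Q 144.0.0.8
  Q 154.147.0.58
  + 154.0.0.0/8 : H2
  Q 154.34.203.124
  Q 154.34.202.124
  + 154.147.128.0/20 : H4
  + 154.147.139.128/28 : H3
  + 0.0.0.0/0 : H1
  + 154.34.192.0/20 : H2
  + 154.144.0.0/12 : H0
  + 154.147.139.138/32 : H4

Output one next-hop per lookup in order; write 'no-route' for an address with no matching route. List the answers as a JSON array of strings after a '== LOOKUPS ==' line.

Apply in order:
  add 154.0.0.0/8 -> H3 at depth 8
  add 154.0.0.0/8 -> H3 at depth 8
  ? 154.0.0.0  path d0:-→d1:-→d2:-→d3:-→d4:-→d5:-→d6:-→d7:-→d8:H3  best=H3
  - 154.0.0.0/8 clear@8
  add 154.0.0.0/10 -> H2 at depth 10
  ? 154.0.230.226  path d0:-→d1:-→d2:-→d3:-→d4:-→d5:-→d6:-→d7:-→d8:-→d9:-→d10:H2  best=H2
  add 154.34.203.112/28 -> H2 at depth 28
  ? 154.0.0.1  path d0:-→d1:-→d2:-→d3:-→d4:-→d5:-→d6:-→d7:-→d8:-→d9:-→d10:H2  best=H2
  ? 154.0.1.107  path d0:-→d1:-→d2:-→d3:-→d4:-→d5:-→d6:-→d7:-→d8:-→d9:-→d10:H2  best=H2
  add 154.147.139.138/32 -> H4 at depth 32
  - 154.0.0.0/10 clear@10
  ? 202.6.135.48  path d0:-→d1:-  best=no-route
  - 154.147.139.138/32 clear@32
  add 154.34.200.0/21 -> H1 at depth 21
  - 154.34.203.112/28 clear@28
  add 0.0.0.0/0 -> H0 at depth 0
  ? 154.34.200.189  path d0:H0→d1:-→d2:-→d3:-→d4:-→d5:-→d6:-→d7:-→d8:-→d9:-→d10:-→d11:-→d12:-→d13:-→d14:-→d15:-→d16:-→d17:-→d18:-→d19:-→d20:-→d21:H1→d22:-  best=H1
  - 154.34.200.0/21 clear@21
  add 154.146.0.0/15 -> H0 at depth 15
  add 144.0.0.0/4 -> H1 at depth 4
  add 154.147.0.0/16 -> H4 at depth 16
  ? 154.146.29.113  path d0:H0→d1:-→d2:-→d3:-→d4:H1→d5:-→d6:-→d7:-→d8:-→d9:-→d10:-→d11:-→d12:-→d13:-→d14:-→d15:H0  best=H0
  ? 154.147.218.240  path d0:H0→d1:-→d2:-→d3:-→d4:H1→d5:-→d6:-→d7:-→d8:-→d9:-→d10:-→d11:-→d12:-→d13:-→d14:-→d15:H0→d16:H4→d17:-  best=H4
  add 154.34.203.124/32 -> H3 at depth 32
  add 154.34.192.0/19 -> H3 at depth 19
  ? 154.34.203.124  path d0:H0→d1:-→d2:-→d3:-→d4:H1→d5:-→d6:-→d7:-→d8:-→d9:-→d10:-→d11:-→d12:-→d13:-→d14:-→d15:-→d16:-→d17:-→d18:-→d19:H3→d20:-→d21:-→d22:-→d23:-→d24:-→d25:-→d26:-→d27:-→d28:-→d29:-→d30:-→d31:-→d32:H3  best=H3
  ? 144.0.0.8  path d0:H0→d1:-→d2:-→d3:-→d4:H1  best=H1
  ? 154.147.0.58  path d0:H0→d1:-→d2:-→d3:-→d4:H1→d5:-→d6:-→d7:-→d8:-→d9:-→d10:-→d11:-→d12:-→d13:-→d14:-→d15:H0→d16:H4  best=H4
  add 154.0.0.0/8 -> H2 at depth 8
  ? 154.34.203.124  path d0:H0→d1:-→d2:-→d3:-→d4:H1→d5:-→d6:-→d7:-→d8:H2→d9:-→d10:-→d11:-→d12:-→d13:-→d14:-→d15:-→d16:-→d17:-→d18:-→d19:H3→d20:-→d21:-→d22:-→d23:-→d24:-→d25:-→d26:-→d27:-→d28:-→d29:-→d30:-→d31:-→d32:H3  best=H3
  ? 154.34.202.124  path d0:H0→d1:-→d2:-→d3:-→d4:H1→d5:-→d6:-→d7:-→d8:H2→d9:-→d10:-→d11:-→d12:-→d13:-→d14:-→d15:-→d16:-→d17:-→d18:-→d19:H3→d20:-→d21:-→d22:-→d23:-  best=H3
  add 154.147.128.0/20 -> H4 at depth 20
  add 154.147.139.128/28 -> H3 at depth 28
  add 0.0.0.0/0 -> H1 at depth 0
  add 154.34.192.0/20 -> H2 at depth 20
  add 154.144.0.0/12 -> H0 at depth 12
  add 154.147.139.138/32 -> H4 at depth 32

== LOOKUPS ==
["H3","H2","H2","H2","no-route","H1","H0","H4","H3","H1","H4","H3","H3"]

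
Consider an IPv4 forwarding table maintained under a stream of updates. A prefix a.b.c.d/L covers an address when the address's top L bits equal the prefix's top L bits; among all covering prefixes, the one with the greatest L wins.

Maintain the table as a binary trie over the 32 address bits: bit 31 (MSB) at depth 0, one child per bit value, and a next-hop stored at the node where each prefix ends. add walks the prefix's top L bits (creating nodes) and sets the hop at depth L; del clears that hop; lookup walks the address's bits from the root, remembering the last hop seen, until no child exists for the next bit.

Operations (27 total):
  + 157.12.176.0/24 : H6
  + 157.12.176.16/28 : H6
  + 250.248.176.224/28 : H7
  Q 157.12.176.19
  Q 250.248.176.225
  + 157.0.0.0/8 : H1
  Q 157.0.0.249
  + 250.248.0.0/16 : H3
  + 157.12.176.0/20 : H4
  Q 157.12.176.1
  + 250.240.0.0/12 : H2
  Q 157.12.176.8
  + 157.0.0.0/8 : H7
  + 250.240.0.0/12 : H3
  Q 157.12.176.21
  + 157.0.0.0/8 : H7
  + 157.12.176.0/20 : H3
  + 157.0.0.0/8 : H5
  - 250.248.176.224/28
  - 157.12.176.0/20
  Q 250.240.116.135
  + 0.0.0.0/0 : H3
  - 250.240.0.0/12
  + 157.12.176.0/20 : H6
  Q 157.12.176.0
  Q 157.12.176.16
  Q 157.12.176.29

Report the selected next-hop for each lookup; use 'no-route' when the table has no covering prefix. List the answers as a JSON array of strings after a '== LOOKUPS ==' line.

Apply in order:
  add 157.12.176.0/24 -> H6 at depth 24
  add 157.12.176.16/28 -> H6 at depth 28
  add 250.248.176.224/28 -> H7 at depth 28
  ? 157.12.176.19  path d0:-→d1:-→d2:-→d3:-→d4:-→d5:-→d6:-→d7:-→d8:-→d9:-→d10:-→d11:-→d12:-→d13:-→d14:-→d15:-→d16:-→d17:-→d18:-→d19:-→d20:-→d21:-→d22:-→d23:-→d24:H6→d25:-→d26:-→d27:-→d28:H6  best=H6
  ? 250.248.176.225  path d0:-→d1:-→d2:-→d3:-→d4:-→d5:-→d6:-→d7:-→d8:-→d9:-→d10:-→d11:-→d12:-→d13:-→d14:-→d15:-→d16:-→d17:-→d18:-→d19:-→d20:-→d21:-→d22:-→d23:-→d24:-→d25:-→d26:-→d27:-→d28:H7  best=H7
  add 157.0.0.0/8 -> H1 at depth 8
  ? 157.0.0.249  path d0:-→d1:-→d2:-→d3:-→d4:-→d5:-→d6:-→d7:-→d8:H1→d9:-→d10:-→d11:-→d12:-  best=H1
  add 250.248.0.0/16 -> H3 at depth 16
  add 157.12.176.0/20 -> H4 at depth 20
  ? 157.12.176.1  path d0:-→d1:-→d2:-→d3:-→d4:-→d5:-→d6:-→d7:-→d8:H1→d9:-→d10:-→d11:-→d12:-→d13:-→d14:-→d15:-→d16:-→d17:-→d18:-→d19:-→d20:H4→d21:-→d22:-→d23:-→d24:H6→d25:-→d26:-→d27:-  best=H6
  add 250.240.0.0/12 -> H2 at depth 12
  ? 157.12.176.8  path d0:-→d1:-→d2:-→d3:-→d4:-→d5:-→d6:-→d7:-→d8:H1→d9:-→d10:-→d11:-→d12:-→d13:-→d14:-→d15:-→d16:-→d17:-→d18:-→d19:-→d20:H4→d21:-→d22:-→d23:-→d24:H6→d25:-→d26:-→d27:-  best=H6
  add 157.0.0.0/8 -> H7 at depth 8
  add 250.240.0.0/12 -> H3 at depth 12
  ? 157.12.176.21  path d0:-→d1:-→d2:-→d3:-→d4:-→d5:-→d6:-→d7:-→d8:H7→d9:-→d10:-→d11:-→d12:-→d13:-→d14:-→d15:-→d16:-→d17:-→d18:-→d19:-→d20:H4→d21:-→d22:-→d23:-→d24:H6→d25:-→d26:-→d27:-→d28:H6  best=H6
  add 157.0.0.0/8 -> H7 at depth 8
  add 157.12.176.0/20 -> H3 at depth 20
  add 157.0.0.0/8 -> H5 at depth 8
  del 250.248.176.224/28 (clear depth 28)
  del 157.12.176.0/20 (clear depth 20)
  ? 250.240.116.135  path d0:-→d1:-→d2:-→d3:-→d4:-→d5:-→d6:-→d7:-→d8:-→d9:-→d10:-→d11:-→d12:H3  best=H3
  add 0.0.0.0/0 -> H3 at depth 0
  del 250.240.0.0/12 (clear depth 12)
  add 157.12.176.0/20 -> H6 at depth 20
  ? 157.12.176.0  path d0:H3→d1:-→d2:-→d3:-→d4:-→d5:-→d6:-→d7:-→d8:H5→d9:-→d10:-→d11:-→d12:-→d13:-→d14:-→d15:-→d16:-→d17:-→d18:-→d19:-→d20:H6→d21:-→d22:-→d23:-→d24:H6→d25:-→d26:-→d27:-  best=H6
  ? 157.12.176.16  path d0:H3→d1:-→d2:-→d3:-→d4:-→d5:-→d6:-→d7:-→d8:H5→d9:-→d10:-→d11:-→d12:-→d13:-→d14:-→d15:-→d16:-→d17:-→d18:-→d19:-→d20:H6→d21:-→d22:-→d23:-→d24:H6→d25:-→d26:-→d27:-→d28:H6  best=H6
  ? 157.12.176.29  path d0:H3→d1:-→d2:-→d3:-→d4:-→d5:-→d6:-→d7:-→d8:H5→d9:-→d10:-→d11:-→d12:-→d13:-→d14:-→d15:-→d16:-→d17:-→d18:-→d19:-→d20:H6→d21:-→d22:-→d23:-→d24:H6→d25:-→d26:-→d27:-→d28:H6  best=H6

== LOOKUPS ==
["H6","H7","H1","H6","H6","H6","H3","H6","H6","H6"]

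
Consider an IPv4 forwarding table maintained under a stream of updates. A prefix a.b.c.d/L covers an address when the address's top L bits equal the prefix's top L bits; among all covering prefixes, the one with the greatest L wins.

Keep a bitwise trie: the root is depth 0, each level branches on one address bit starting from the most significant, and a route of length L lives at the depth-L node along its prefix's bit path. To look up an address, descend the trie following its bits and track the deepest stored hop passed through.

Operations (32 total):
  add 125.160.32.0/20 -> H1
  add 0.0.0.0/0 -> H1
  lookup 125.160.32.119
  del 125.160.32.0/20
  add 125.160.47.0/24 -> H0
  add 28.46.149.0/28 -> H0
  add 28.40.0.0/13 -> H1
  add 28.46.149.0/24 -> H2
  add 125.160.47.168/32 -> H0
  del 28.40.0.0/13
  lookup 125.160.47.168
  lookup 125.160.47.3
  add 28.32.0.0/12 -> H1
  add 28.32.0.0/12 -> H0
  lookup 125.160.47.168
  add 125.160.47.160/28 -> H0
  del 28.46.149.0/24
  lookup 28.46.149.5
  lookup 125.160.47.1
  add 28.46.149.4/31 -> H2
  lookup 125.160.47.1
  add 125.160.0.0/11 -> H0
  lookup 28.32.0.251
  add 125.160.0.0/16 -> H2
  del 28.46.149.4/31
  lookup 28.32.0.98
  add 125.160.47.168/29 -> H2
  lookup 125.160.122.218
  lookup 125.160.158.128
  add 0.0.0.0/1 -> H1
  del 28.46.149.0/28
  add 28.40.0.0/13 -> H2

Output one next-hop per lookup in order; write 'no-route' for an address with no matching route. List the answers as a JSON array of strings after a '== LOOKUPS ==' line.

Apply in order:
  add 125.160.32.0/20 -> H1 at depth 20
  add 0.0.0.0/0 -> H1 at depth 0
  lookup 125.160.32.119: bits 01111101101000000010 walk d0:H1→d1:-→d2:-→d3:-→d4:-→d5:-→d6:-→d7:-→d8:-→d9:-→d10:-→d11:-→d12:-→d13:-→d14:-→d15:-→d16:-→d17:-→d18:-→d19:-→d20:H1 -> H1
  del 125.160.32.0/20 (clear depth 20)
  add 125.160.47.0/24 -> H0 at depth 24
  add 28.46.149.0/28 -> H0 at depth 28
  add 28.40.0.0/13 -> H1 at depth 13
  add 28.46.149.0/24 -> H2 at depth 24
  add 125.160.47.168/32 -> H0 at depth 32
  del 28.40.0.0/13 (clear depth 13)
  lookup 125.160.47.168: bits 01111101101000000010111110101000 walk d0:H1→d1:-→d2:-→d3:-→d4:-→d5:-→d6:-→d7:-→d8:-→d9:-→d10:-→d11:-→d12:-→d13:-→d14:-→d15:-→d16:-→d17:-→d18:-→d19:-→d20:-→d21:-→d22:-→d23:-→d24:H0→d25:-→d26:-→d27:-→d28:-→d29:-→d30:-→d31:-→d32:H0 -> H0
  lookup 125.160.47.3: bits 011111011010000000101111 walk d0:H1→d1:-→d2:-→d3:-→d4:-→d5:-→d6:-→d7:-→d8:-→d9:-→d10:-→d11:-→d12:-→d13:-→d14:-→d15:-→d16:-→d17:-→d18:-→d19:-→d20:-→d21:-→d22:-→d23:-→d24:H0 -> H0
  add 28.32.0.0/12 -> H1 at depth 12
  add 28.32.0.0/12 -> H0 at depth 12
  lookup 125.160.47.168: bits 01111101101000000010111110101000 walk d0:H1→d1:-→d2:-→d3:-→d4:-→d5:-→d6:-→d7:-→d8:-→d9:-→d10:-→d11:-→d12:-→d13:-→d14:-→d15:-→d16:-→d17:-→d18:-→d19:-→d20:-→d21:-→d22:-→d23:-→d24:H0→d25:-→d26:-→d27:-→d28:-→d29:-→d30:-→d31:-→d32:H0 -> H0
  add 125.160.47.160/28 -> H0 at depth 28
  del 28.46.149.0/24 (clear depth 24)
  lookup 28.46.149.5: bits 0001110000101110100101010000 walk d0:H1→d1:-→d2:-→d3:-→d4:-→d5:-→d6:-→d7:-→d8:-→d9:-→d10:-→d11:-→d12:H0→d13:-→d14:-→d15:-→d16:-→d17:-→d18:-→d19:-→d20:-→d21:-→d22:-→d23:-→d24:-→d25:-→d26:-→d27:-→d28:H0 -> H0
  lookup 125.160.47.1: bits 011111011010000000101111 walk d0:H1→d1:-→d2:-→d3:-→d4:-→d5:-→d6:-→d7:-→d8:-→d9:-→d10:-→d11:-→d12:-→d13:-→d14:-→d15:-→d16:-→d17:-→d18:-→d19:-→d20:-→d21:-→d22:-→d23:-→d24:H0 -> H0
  add 28.46.149.4/31 -> H2 at depth 31
  lookup 125.160.47.1: bits 011111011010000000101111 walk d0:H1→d1:-→d2:-→d3:-→d4:-→d5:-→d6:-→d7:-→d8:-→d9:-→d10:-→d11:-→d12:-→d13:-→d14:-→d15:-→d16:-→d17:-→d18:-→d19:-→d20:-→d21:-→d22:-→d23:-→d24:H0 -> H0
  add 125.160.0.0/11 -> H0 at depth 11
  lookup 28.32.0.251: bits 000111000010 walk d0:H1→d1:-→d2:-→d3:-→d4:-→d5:-→d6:-→d7:-→d8:-→d9:-→d10:-→d11:-→d12:H0 -> H0
  add 125.160.0.0/16 -> H2 at depth 16
  del 28.46.149.4/31 (clear depth 31)
  lookup 28.32.0.98: bits 000111000010 walk d0:H1→d1:-→d2:-→d3:-→d4:-→d5:-→d6:-→d7:-→d8:-→d9:-→d10:-→d11:-→d12:H0 -> H0
  add 125.160.47.168/29 -> H2 at depth 29
  lookup 125.160.122.218: bits 01111101101000000 walk d0:H1→d1:-→d2:-→d3:-→d4:-→d5:-→d6:-→d7:-→d8:-→d9:-→d10:-→d11:H0→d12:-→d13:-→d14:-→d15:-→d16:H2→d17:- -> H2
  lookup 125.160.158.128: bits 0111110110100000 walk d0:H1→d1:-→d2:-→d3:-→d4:-→d5:-→d6:-→d7:-→d8:-→d9:-→d10:-→d11:H0→d12:-→d13:-→d14:-→d15:-→d16:H2 -> H2
  add 0.0.0.0/1 -> H1 at depth 1
  del 28.46.149.0/28 (clear depth 28)
  add 28.40.0.0/13 -> H2 at depth 13

== LOOKUPS ==
["H1","H0","H0","H0","H0","H0","H0","H0","H0","H2","H2"]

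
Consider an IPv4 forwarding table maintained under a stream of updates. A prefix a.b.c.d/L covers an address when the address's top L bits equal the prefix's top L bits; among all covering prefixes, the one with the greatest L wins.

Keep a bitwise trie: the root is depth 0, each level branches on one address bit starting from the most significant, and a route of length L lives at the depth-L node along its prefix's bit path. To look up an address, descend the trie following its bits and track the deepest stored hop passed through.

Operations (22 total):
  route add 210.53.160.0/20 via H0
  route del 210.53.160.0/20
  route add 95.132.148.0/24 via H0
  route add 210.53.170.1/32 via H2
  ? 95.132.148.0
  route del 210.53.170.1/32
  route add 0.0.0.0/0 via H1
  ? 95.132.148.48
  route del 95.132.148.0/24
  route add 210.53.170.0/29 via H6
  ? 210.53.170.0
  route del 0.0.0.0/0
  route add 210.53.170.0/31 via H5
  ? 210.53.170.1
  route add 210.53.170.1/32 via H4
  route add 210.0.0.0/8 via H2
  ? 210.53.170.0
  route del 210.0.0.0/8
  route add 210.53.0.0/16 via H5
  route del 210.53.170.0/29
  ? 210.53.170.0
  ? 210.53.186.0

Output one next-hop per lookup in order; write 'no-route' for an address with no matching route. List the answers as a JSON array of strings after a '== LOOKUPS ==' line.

Process each operation:
  + 210.53.160.0/20 (H0) depth=20
  del 210.53.160.0/20 (clear depth 20)
  + 95.132.148.0/24 (H0) depth=24
  + 210.53.170.1/32 (H2) depth=32
  lookup 95.132.148.0: bits 010111111000010010010100 walk d0:-→d1:-→d2:-→d3:-→d4:-→d5:-→d6:-→d7:-→d8:-→d9:-→d10:-→d11:-→d12:-→d13:-→d14:-→d15:-→d16:-→d17:-→d18:-→d19:-→d20:-→d21:-→d22:-→d23:-→d24:H0 -> H0
  del 210.53.170.1/32 (clear depth 32)
  + 0.0.0.0/0 (H1) depth=0
  lookup 95.132.148.48: bits 010111111000010010010100 walk d0:H1→d1:-→d2:-→d3:-→d4:-→d5:-→d6:-→d7:-→d8:-→d9:-→d10:-→d11:-→d12:-→d13:-→d14:-→d15:-→d16:-→d17:-→d18:-→d19:-→d20:-→d21:-→d22:-→d23:-→d24:H0 -> H0
  del 95.132.148.0/24 (clear depth 24)
  + 210.53.170.0/29 (H6) depth=29
  lookup 210.53.170.0: bits 1101001000110101101010100000000 walk d0:H1→d1:-→d2:-→d3:-→d4:-→d5:-→d6:-→d7:-→d8:-→d9:-→d10:-→d11:-→d12:-→d13:-→d14:-→d15:-→d16:-→d17:-→d18:-→d19:-→d20:-→d21:-→d22:-→d23:-→d24:-→d25:-→d26:-→d27:-→d28:-→d29:H6→d30:-→d31:- -> H6
  del 0.0.0.0/0 (clear depth 0)
  + 210.53.170.0/31 (H5) depth=31
  lookup 210.53.170.1: bits 11010010001101011010101000000001 walk d0:-→d1:-→d2:-→d3:-→d4:-→d5:-→d6:-→d7:-→d8:-→d9:-→d10:-→d11:-→d12:-→d13:-→d14:-→d15:-→d16:-→d17:-→d18:-→d19:-→d20:-→d21:-→d22:-→d23:-→d24:-→d25:-→d26:-→d27:-→d28:-→d29:H6→d30:-→d31:H5→d32:- -> H5
  + 210.53.170.1/32 (H4) depth=32
  + 210.0.0.0/8 (H2) depth=8
  lookup 210.53.170.0: bits 1101001000110101101010100000000 walk d0:-→d1:-→d2:-→d3:-→d4:-→d5:-→d6:-→d7:-→d8:H2→d9:-→d10:-→d11:-→d12:-→d13:-→d14:-→d15:-→d16:-→d17:-→d18:-→d19:-→d20:-→d21:-→d22:-→d23:-→d24:-→d25:-→d26:-→d27:-→d28:-→d29:H6→d30:-→d31:H5 -> H5
  del 210.0.0.0/8 (clear depth 8)
  + 210.53.0.0/16 (H5) depth=16
  del 210.53.170.0/29 (clear depth 29)
  lookup 210.53.170.0: bits 1101001000110101101010100000000 walk d0:-→d1:-→d2:-→d3:-→d4:-→d5:-→d6:-→d7:-→d8:-→d9:-→d10:-→d11:-→d12:-→d13:-→d14:-→d15:-→d16:H5→d17:-→d18:-→d19:-→d20:-→d21:-→d22:-→d23:-→d24:-→d25:-→d26:-→d27:-→d28:-→d29:-→d30:-→d31:H5 -> H5
  lookup 210.53.186.0: bits 1101001000110101101 walk d0:-→d1:-→d2:-→d3:-→d4:-→d5:-→d6:-→d7:-→d8:-→d9:-→d10:-→d11:-→d12:-→d13:-→d14:-→d15:-→d16:H5→d17:-→d18:-→d19:- -> H5

== LOOKUPS ==
["H0","H0","H6","H5","H5","H5","H5"]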